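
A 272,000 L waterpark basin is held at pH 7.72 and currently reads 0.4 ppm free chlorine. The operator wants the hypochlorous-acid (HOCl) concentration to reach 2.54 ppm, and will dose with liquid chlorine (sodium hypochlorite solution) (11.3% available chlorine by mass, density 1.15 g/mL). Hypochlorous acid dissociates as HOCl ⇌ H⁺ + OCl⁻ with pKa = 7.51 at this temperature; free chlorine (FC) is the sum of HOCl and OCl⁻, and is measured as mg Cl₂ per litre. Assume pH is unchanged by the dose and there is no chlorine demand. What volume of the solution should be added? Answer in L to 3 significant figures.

[OCl⁻]/[HOCl] = 10^(pH − pKa) = 10^(7.72 − 7.51) = 1.622; fraction as HOCl = 1/(1 + 1.622) = 0.3814.
Free chlorine required for 2.54 ppm HOCl: 2.54 / 0.3814 = 6.659 ppm.
FC to add: 6.659 − 0.4 = 6.259 mg/L as Cl₂.
Cl₂ equivalent: 6.259 mg/L × 272,000 L = 1703 g.
Product at 11.3% available Cl: 1703 / 0.113 = 15,070 g.
Volume: 15,070 g ÷ 1.15 g/mL = 13,100 mL.

13.1 L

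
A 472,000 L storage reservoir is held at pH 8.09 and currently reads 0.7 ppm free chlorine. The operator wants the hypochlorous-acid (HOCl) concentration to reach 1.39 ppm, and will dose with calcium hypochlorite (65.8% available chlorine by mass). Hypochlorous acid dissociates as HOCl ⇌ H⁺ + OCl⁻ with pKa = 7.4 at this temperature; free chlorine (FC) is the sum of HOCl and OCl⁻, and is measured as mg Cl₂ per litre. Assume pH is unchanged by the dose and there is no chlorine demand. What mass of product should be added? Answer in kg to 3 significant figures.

5.38 kg

[OCl⁻]/[HOCl] = 10^(pH − pKa) = 10^(8.09 − 7.4) = 4.898; fraction as HOCl = 1/(1 + 4.898) = 0.1696.
Free chlorine required for 1.39 ppm HOCl: 1.39 / 0.1696 = 8.198 ppm.
FC to add: 8.198 − 0.7 = 7.498 mg/L as Cl₂.
Cl₂ equivalent: 7.498 mg/L × 472,000 L = 3539 g.
Product at 65.8% available Cl: 3539 / 0.658 = 5378 g.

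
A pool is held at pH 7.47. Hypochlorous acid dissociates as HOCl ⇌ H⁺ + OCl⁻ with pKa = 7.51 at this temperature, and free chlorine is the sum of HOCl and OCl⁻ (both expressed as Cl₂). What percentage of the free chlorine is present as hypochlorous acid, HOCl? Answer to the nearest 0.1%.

52.3%

[OCl⁻]/[HOCl] = 10^(pH − pKa) = 10^(7.47 − 7.51) = 10^-0.04 = 0.912.
Fraction as HOCl = 1 / (1 + 0.912) = 0.523.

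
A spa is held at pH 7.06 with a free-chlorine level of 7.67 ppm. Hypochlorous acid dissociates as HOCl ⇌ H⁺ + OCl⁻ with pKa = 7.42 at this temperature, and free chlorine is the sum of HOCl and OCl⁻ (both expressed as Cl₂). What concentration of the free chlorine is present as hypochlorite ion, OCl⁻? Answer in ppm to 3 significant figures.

2.33 ppm

[OCl⁻]/[HOCl] = 10^(pH − pKa) = 10^(7.06 − 7.42) = 10^-0.36 = 0.4365.
Fraction as HOCl = 1 / (1 + 0.4365) = 0.6961.
OCl⁻ = (1 − 0.6961) × 7.67 ppm = 2.331 ppm.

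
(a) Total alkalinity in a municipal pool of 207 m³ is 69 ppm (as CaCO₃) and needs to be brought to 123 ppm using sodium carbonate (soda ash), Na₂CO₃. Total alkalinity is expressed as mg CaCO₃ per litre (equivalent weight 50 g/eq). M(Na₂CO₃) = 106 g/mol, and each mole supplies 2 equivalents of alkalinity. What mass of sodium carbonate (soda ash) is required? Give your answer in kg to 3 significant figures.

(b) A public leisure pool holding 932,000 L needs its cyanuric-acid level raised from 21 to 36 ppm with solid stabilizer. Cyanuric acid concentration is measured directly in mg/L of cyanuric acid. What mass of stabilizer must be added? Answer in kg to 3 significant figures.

(a) 11.8 kg; (b) 14.0 kg

(a) Volume: 207 m³ = 207,000 L.
(a) Alkalinity to add: (123 − 69) = 54 mg/L as CaCO₃ × 207,000 L = 11,180 g as CaCO₃.
(a) Equivalents: 11,180 g ÷ 50 g/eq = 223.6 eq.
(a) Each mole of Na₂CO₃ supplies 2 eq, so 223.6 / 2 = 111.8 mol.
(a) Mass: 111.8 mol × 106 g/mol = 11,850 g.

(b) CYA to add: (36 − 21) = 15 mg/L × 932,000 L = 13,980 g cyanuric acid.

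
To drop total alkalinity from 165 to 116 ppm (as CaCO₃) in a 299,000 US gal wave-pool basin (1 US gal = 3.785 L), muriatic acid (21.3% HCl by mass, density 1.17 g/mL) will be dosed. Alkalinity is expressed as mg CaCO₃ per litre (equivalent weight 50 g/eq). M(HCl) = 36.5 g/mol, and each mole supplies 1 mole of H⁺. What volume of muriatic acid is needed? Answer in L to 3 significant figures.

162 L

Volume: 299,000 US gal × 3.785 L/gal = 1,131,715 L.
Alkalinity to neutralize: (165 − 116) = 49 mg/L as CaCO₃ × 1,131,715 L = 55,450 g as CaCO₃.
Equivalents of H⁺ required: 55,450 ÷ 50 g/eq = 1109 eq = 1109 mol HCl.
Mass of HCl: 1109 × 36.5 = 40,480 g.
Mass of 21.3% solution: 40,480 / 0.213 = 190,100 g.
Volume: 190,100 g ÷ 1.17 g/mL = 162,400 mL.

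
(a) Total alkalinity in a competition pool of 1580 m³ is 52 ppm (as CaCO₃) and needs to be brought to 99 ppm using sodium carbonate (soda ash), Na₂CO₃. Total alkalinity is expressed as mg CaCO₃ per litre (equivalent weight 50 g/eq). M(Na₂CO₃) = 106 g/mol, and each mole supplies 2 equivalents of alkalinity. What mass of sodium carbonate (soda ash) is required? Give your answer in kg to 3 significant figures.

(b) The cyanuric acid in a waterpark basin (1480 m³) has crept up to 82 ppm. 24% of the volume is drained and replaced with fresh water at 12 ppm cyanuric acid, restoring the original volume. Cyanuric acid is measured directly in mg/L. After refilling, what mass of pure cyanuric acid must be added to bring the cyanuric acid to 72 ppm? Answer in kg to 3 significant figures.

(a) 78.7 kg; (b) 10.1 kg

(a) Volume: 1580 m³ = 1,580,000 L.
(a) Alkalinity to add: (99 − 52) = 47 mg/L as CaCO₃ × 1,580,000 L = 74,260 g as CaCO₃.
(a) Equivalents: 74,260 g ÷ 50 g/eq = 1485 eq.
(a) Each mole of Na₂CO₃ supplies 2 eq, so 1485 / 2 = 742.6 mol.
(a) Mass: 742.6 mol × 106 g/mol = 78,720 g.

(b) Volume: 1480 m³ = 1,480,000 L.
(b) After draining 24% and refilling: 82 × 0.76 + 12 × 0.24 = 65.2 ppm.
(b) Deficit to target: 72 − 65.2 = 6.8 mg/L.
(b) Mass: 6.8 mg/L × 1,480,000 L = 10,060 g cyanuric acid.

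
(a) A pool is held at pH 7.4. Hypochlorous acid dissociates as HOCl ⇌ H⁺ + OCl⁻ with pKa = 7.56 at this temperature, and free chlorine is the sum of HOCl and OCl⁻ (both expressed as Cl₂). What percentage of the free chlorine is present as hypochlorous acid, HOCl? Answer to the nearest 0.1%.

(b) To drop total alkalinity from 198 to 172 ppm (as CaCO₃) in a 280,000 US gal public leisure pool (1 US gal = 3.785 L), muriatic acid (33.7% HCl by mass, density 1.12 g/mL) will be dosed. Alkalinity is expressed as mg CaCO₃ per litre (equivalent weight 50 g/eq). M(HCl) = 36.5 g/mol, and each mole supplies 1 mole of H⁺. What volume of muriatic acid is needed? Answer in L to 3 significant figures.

(a) 59.1%; (b) 53.3 L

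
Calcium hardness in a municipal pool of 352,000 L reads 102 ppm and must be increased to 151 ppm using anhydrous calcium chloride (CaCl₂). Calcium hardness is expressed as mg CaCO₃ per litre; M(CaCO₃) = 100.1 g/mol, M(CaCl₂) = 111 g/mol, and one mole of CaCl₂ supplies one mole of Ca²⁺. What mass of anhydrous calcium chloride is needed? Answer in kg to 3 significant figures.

19.1 kg

Hardness to add: (151 − 102) = 49 mg/L as CaCO₃ × 352,000 L = 17,250 g as CaCO₃.
Moles of Ca²⁺ (1 mol Ca²⁺ ≡ 1 mol CaCO₃): 17,250 / 100.1 g/mol = 172.3 mol.
Mass of CaCl₂: 172.3 × 111 = 19,130 g.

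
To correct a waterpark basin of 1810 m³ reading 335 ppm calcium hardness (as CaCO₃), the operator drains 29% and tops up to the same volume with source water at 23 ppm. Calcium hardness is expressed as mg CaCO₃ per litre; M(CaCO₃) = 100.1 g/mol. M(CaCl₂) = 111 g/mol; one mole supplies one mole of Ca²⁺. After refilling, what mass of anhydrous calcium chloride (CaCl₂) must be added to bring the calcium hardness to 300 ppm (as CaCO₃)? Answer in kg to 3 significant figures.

111 kg

Volume: 1810 m³ = 1,810,000 L.
After draining 29% and refilling: 335 × 0.71 + 23 × 0.29 = 244.52 ppm.
Deficit to target: 300 − 244.52 = 55.48 mg/L.
As CaCO₃: 55.48 mg/L × 1,810,000 L = 100,400 g; ÷ 100.1 = 1003 mol Ca²⁺.
Mass: 1003 × 111 = 111,400 g.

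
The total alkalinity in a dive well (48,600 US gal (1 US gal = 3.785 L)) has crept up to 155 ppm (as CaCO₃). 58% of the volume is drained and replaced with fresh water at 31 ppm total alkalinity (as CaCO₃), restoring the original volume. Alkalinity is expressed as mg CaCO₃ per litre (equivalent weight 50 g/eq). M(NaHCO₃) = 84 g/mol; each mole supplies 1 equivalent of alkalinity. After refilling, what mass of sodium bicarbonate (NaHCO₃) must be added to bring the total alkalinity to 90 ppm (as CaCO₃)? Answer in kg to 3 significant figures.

2.14 kg

Volume: 48,600 US gal × 3.785 L/gal = 183,951 L.
After draining 58% and refilling: 155 × 0.42 + 31 × 0.58 = 83.08 ppm.
Deficit to target: 90 − 83.08 = 6.92 mg/L.
As CaCO₃: 6.92 mg/L × 183,951 L = 1273 g; ÷ 50 g/eq ÷ 1 = 25.46 mol NaHCO₃.
Mass: 25.46 × 84 = 2139 g.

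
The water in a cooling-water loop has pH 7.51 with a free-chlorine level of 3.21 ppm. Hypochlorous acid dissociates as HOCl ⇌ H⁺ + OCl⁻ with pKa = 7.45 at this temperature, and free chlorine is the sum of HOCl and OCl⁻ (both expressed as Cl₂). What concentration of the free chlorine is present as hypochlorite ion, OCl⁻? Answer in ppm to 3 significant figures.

1.72 ppm

[OCl⁻]/[HOCl] = 10^(pH − pKa) = 10^(7.51 − 7.45) = 10^0.06 = 1.148.
Fraction as HOCl = 1 / (1 + 1.148) = 0.4655.
OCl⁻ = (1 − 0.4655) × 3.21 ppm = 1.716 ppm.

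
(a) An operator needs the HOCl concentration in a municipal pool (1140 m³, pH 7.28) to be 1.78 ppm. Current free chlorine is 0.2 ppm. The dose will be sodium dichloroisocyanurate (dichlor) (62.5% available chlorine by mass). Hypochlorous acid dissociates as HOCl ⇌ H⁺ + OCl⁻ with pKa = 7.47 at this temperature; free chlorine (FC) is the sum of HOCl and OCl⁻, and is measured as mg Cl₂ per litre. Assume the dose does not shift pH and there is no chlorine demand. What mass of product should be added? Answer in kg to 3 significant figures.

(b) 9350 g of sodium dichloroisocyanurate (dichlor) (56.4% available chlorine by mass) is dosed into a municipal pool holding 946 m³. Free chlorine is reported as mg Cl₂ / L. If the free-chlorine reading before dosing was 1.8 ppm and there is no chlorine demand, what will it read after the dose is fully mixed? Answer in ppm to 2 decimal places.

(a) 4.98 kg; (b) 7.37 ppm

(a) Volume: 1140 m³ = 1,140,000 L.
(a) [OCl⁻]/[HOCl] = 10^(pH − pKa) = 10^(7.28 − 7.47) = 0.6457; fraction as HOCl = 1/(1 + 0.6457) = 0.6077.
(a) Free chlorine required for 1.78 ppm HOCl: 1.78 / 0.6077 = 2.929 ppm.
(a) FC to add: 2.929 − 0.2 = 2.729 mg/L as Cl₂.
(a) Cl₂ equivalent: 2.729 mg/L × 1,140,000 L = 3111 g.
(a) Product at 62.5% available Cl: 3111 / 0.625 = 4978 g.

(b) Volume: 946 m³ = 946,000 L.
(b) Available chlorine delivered: 9350 g × 0.564 = 5273 g as Cl₂.
(b) Concentration rise: 5273 g / 946,000 L = 5.574 mg/L = 5.57 ppm.
(b) Final FC: 1.8 + 5.57 = 7.37 ppm.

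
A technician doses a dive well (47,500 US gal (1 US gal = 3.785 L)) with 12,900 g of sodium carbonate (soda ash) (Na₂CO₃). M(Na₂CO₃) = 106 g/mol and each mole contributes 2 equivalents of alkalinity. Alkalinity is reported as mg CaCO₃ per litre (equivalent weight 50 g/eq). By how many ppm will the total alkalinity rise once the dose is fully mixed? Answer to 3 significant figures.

67.7 ppm

Volume: 47,500 US gal × 3.785 L/gal = 179,788 L.
Moles of Na₂CO₃: 12,900 g ÷ 106 g/mol = 121.7 mol → 243.4 eq of alkalinity.
As CaCO₃: 243.4 eq × 50 g/eq = 12,170 g.
Rise: 12,170 g / 179,788 L × 1000 = 67.69 mg/L.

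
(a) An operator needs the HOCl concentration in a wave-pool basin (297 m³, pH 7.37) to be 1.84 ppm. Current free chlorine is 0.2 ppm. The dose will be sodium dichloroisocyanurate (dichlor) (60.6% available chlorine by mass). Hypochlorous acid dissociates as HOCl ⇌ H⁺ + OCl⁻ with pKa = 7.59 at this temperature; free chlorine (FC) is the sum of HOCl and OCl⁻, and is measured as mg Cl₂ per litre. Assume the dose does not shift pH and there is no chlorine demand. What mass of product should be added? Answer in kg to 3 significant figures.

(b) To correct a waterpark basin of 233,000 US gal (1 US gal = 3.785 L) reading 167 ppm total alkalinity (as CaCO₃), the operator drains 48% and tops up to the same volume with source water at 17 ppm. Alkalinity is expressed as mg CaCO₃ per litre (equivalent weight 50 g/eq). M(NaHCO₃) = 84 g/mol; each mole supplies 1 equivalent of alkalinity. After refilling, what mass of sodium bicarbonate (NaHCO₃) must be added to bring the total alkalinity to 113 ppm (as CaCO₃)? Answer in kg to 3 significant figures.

(a) Volume: 297 m³ = 297,000 L.
(a) [OCl⁻]/[HOCl] = 10^(pH − pKa) = 10^(7.37 − 7.59) = 0.6026; fraction as HOCl = 1/(1 + 0.6026) = 0.624.
(a) Free chlorine required for 1.84 ppm HOCl: 1.84 / 0.624 = 2.949 ppm.
(a) FC to add: 2.949 − 0.2 = 2.749 mg/L as Cl₂.
(a) Cl₂ equivalent: 2.749 mg/L × 297,000 L = 816.4 g.
(a) Product at 60.6% available Cl: 816.4 / 0.606 = 1347 g.

(b) Volume: 233,000 US gal × 3.785 L/gal = 881,905 L.
(b) After draining 48% and refilling: 167 × 0.52 + 17 × 0.48 = 95 ppm.
(b) Deficit to target: 113 − 95 = 18 mg/L.
(b) As CaCO₃: 18 mg/L × 881,905 L = 15,870 g; ÷ 50 g/eq ÷ 1 = 317.5 mol NaHCO₃.
(b) Mass: 317.5 × 84 = 26,670 g.

(a) 1.35 kg; (b) 26.7 kg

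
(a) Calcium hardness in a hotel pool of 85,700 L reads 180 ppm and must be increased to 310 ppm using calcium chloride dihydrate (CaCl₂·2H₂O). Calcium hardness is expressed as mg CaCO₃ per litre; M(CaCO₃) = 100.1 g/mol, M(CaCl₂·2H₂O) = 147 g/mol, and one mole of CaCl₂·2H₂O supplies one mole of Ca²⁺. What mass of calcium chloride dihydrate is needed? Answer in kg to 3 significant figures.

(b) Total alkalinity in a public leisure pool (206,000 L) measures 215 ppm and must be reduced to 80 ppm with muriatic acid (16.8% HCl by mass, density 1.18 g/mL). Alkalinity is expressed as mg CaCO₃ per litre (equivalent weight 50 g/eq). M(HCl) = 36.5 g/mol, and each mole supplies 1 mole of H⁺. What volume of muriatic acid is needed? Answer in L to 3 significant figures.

(a) 16.4 kg; (b) 102 L

(a) Hardness to add: (310 − 180) = 130 mg/L as CaCO₃ × 85,700 L = 11,140 g as CaCO₃.
(a) Moles of Ca²⁺ (1 mol Ca²⁺ ≡ 1 mol CaCO₃): 11,140 / 100.1 g/mol = 111.3 mol.
(a) Mass of CaCl₂·2H₂O: 111.3 × 147 = 16,360 g.

(b) Alkalinity to neutralize: (215 − 80) = 135 mg/L as CaCO₃ × 206,000 L = 27,810 g as CaCO₃.
(b) Equivalents of H⁺ required: 27,810 ÷ 50 g/eq = 556.2 eq = 556.2 mol HCl.
(b) Mass of HCl: 556.2 × 36.5 = 20,300 g.
(b) Mass of 16.8% solution: 20,300 / 0.168 = 120,800 g.
(b) Volume: 120,800 g ÷ 1.18 g/mL = 102,400 mL.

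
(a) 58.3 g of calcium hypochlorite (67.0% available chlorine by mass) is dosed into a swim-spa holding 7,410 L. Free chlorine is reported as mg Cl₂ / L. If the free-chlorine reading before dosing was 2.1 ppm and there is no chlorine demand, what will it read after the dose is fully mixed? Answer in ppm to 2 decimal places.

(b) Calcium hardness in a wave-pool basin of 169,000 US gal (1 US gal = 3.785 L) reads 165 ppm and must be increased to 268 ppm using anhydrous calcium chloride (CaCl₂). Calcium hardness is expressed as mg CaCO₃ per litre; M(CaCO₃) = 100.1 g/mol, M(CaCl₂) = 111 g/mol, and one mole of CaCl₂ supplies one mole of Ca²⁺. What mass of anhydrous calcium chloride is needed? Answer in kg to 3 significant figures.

(a) 7.37 ppm; (b) 73.1 kg

(a) Available chlorine delivered: 58.3 g × 0.67 = 39.06 g as Cl₂.
(a) Concentration rise: 39.06 g / 7,410 L = 5.271 mg/L = 5.27 ppm.
(a) Final FC: 2.1 + 5.27 = 7.37 ppm.

(b) Volume: 169,000 US gal × 3.785 L/gal = 639,665 L.
(b) Hardness to add: (268 − 165) = 103 mg/L as CaCO₃ × 639,665 L = 65,890 g as CaCO₃.
(b) Moles of Ca²⁺ (1 mol Ca²⁺ ≡ 1 mol CaCO₃): 65,890 / 100.1 g/mol = 658.2 mol.
(b) Mass of CaCl₂: 658.2 × 111 = 73,060 g.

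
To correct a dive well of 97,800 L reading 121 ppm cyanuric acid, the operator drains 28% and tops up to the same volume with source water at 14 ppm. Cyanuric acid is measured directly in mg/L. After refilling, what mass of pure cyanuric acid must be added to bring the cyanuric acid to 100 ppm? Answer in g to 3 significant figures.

876 g

After draining 28% and refilling: 121 × 0.72 + 14 × 0.28 = 91.04 ppm.
Deficit to target: 100 − 91.04 = 8.96 mg/L.
Mass: 8.96 mg/L × 97,800 L = 876.3 g cyanuric acid.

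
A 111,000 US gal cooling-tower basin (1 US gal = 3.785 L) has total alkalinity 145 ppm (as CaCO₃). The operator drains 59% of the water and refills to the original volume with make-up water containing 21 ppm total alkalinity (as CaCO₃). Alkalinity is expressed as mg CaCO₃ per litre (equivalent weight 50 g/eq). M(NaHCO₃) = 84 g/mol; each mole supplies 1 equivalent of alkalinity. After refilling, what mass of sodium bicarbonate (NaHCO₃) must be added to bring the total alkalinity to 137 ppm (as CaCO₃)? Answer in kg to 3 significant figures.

Volume: 111,000 US gal × 3.785 L/gal = 420,135 L.
After draining 59% and refilling: 145 × 0.41 + 21 × 0.59 = 71.84 ppm.
Deficit to target: 137 − 71.84 = 65.16 mg/L.
As CaCO₃: 65.16 mg/L × 420,135 L = 27,380 g; ÷ 50 g/eq ÷ 1 = 547.5 mol NaHCO₃.
Mass: 547.5 × 84 = 45,990 g.

46.0 kg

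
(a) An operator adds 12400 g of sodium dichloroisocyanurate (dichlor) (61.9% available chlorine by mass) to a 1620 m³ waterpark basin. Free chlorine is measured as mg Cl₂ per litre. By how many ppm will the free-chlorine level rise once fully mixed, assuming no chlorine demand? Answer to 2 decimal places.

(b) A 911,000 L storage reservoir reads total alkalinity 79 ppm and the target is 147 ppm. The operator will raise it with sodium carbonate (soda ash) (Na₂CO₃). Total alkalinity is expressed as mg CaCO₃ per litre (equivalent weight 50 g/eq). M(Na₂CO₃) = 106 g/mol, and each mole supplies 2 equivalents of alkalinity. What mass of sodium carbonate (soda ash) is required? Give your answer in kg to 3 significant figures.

(a) 4.74 ppm; (b) 65.7 kg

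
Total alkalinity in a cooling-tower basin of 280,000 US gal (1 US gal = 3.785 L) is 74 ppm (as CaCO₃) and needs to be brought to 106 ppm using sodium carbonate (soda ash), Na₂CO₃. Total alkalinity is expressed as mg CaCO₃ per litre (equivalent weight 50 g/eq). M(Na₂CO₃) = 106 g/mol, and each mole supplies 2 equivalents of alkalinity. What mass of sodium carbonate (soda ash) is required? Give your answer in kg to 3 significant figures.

35.9 kg

Volume: 280,000 US gal × 3.785 L/gal = 1,059,800 L.
Alkalinity to add: (106 − 74) = 32 mg/L as CaCO₃ × 1,059,800 L = 33,910 g as CaCO₃.
Equivalents: 33,910 g ÷ 50 g/eq = 678.3 eq.
Each mole of Na₂CO₃ supplies 2 eq, so 678.3 / 2 = 339.1 mol.
Mass: 339.1 mol × 106 g/mol = 35,950 g.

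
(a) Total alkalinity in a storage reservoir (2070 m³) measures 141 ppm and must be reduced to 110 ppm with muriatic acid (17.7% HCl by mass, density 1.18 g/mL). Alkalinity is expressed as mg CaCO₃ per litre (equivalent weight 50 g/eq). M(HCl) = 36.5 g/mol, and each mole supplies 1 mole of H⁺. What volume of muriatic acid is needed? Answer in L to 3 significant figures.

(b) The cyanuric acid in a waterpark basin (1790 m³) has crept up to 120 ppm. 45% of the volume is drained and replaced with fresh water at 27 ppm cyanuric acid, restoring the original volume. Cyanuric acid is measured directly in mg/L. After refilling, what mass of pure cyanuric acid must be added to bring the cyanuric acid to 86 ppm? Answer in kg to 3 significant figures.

(a) 224 L; (b) 14.1 kg

(a) Volume: 2070 m³ = 2,070,000 L.
(a) Alkalinity to neutralize: (141 − 110) = 31 mg/L as CaCO₃ × 2,070,000 L = 64,170 g as CaCO₃.
(a) Equivalents of H⁺ required: 64,170 ÷ 50 g/eq = 1283 eq = 1283 mol HCl.
(a) Mass of HCl: 1283 × 36.5 = 46,840 g.
(a) Mass of 17.7% solution: 46,840 / 0.177 = 264,700 g.
(a) Volume: 264,700 g ÷ 1.18 g/mL = 224,300 mL.

(b) Volume: 1790 m³ = 1,790,000 L.
(b) After draining 45% and refilling: 120 × 0.55 + 27 × 0.45 = 78.15 ppm.
(b) Deficit to target: 86 − 78.15 = 7.85 mg/L.
(b) Mass: 7.85 mg/L × 1,790,000 L = 14,050 g cyanuric acid.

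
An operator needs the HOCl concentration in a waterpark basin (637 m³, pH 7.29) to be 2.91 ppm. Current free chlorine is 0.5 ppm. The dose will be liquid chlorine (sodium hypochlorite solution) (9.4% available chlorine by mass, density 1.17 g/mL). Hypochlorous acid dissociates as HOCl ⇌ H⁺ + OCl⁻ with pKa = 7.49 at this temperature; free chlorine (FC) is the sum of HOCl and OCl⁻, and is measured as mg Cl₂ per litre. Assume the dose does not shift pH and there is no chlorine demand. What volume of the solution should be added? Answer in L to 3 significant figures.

24.6 L

Volume: 637 m³ = 637,000 L.
[OCl⁻]/[HOCl] = 10^(pH − pKa) = 10^(7.29 − 7.49) = 0.631; fraction as HOCl = 1/(1 + 0.631) = 0.6131.
Free chlorine required for 2.91 ppm HOCl: 2.91 / 0.6131 = 4.746 ppm.
FC to add: 4.746 − 0.5 = 4.246 mg/L as Cl₂.
Cl₂ equivalent: 4.246 mg/L × 637,000 L = 2705 g.
Product at 9.4% available Cl: 2705 / 0.094 = 28,770 g.
Volume: 28,770 g ÷ 1.17 g/mL = 24,590 mL.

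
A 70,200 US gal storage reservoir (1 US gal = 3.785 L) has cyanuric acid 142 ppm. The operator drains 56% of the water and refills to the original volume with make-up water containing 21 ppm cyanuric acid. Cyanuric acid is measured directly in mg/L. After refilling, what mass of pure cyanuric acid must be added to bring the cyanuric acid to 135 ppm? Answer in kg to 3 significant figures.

16.1 kg

Volume: 70,200 US gal × 3.785 L/gal = 265,707 L.
After draining 56% and refilling: 142 × 0.44 + 21 × 0.56 = 74.24 ppm.
Deficit to target: 135 − 74.24 = 60.76 mg/L.
Mass: 60.76 mg/L × 265,707 L = 16,140 g cyanuric acid.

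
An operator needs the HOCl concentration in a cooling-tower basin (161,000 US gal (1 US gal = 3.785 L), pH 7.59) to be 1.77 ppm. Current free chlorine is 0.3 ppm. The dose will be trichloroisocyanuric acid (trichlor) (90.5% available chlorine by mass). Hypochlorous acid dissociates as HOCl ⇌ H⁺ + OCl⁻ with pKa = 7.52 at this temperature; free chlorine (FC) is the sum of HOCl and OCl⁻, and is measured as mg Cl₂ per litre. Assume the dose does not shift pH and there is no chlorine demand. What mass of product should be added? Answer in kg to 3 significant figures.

2.39 kg

Volume: 161,000 US gal × 3.785 L/gal = 609,385 L.
[OCl⁻]/[HOCl] = 10^(pH − pKa) = 10^(7.59 − 7.52) = 1.175; fraction as HOCl = 1/(1 + 1.175) = 0.4598.
Free chlorine required for 1.77 ppm HOCl: 1.77 / 0.4598 = 3.85 ppm.
FC to add: 3.85 − 0.3 = 3.55 mg/L as Cl₂.
Cl₂ equivalent: 3.55 mg/L × 609,385 L = 2163 g.
Product at 90.5% available Cl: 2163 / 0.905 = 2390 g.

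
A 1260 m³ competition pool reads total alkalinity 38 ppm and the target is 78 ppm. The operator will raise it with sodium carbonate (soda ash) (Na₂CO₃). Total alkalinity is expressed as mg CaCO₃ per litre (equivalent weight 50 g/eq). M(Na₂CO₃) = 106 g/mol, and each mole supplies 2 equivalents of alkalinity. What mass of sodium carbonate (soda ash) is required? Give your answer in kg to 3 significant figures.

Volume: 1260 m³ = 1,260,000 L.
Alkalinity to add: (78 − 38) = 40 mg/L as CaCO₃ × 1,260,000 L = 50,400 g as CaCO₃.
Equivalents: 50,400 g ÷ 50 g/eq = 1008 eq.
Each mole of Na₂CO₃ supplies 2 eq, so 1008 / 2 = 504 mol.
Mass: 504 mol × 106 g/mol = 53,420 g.

53.4 kg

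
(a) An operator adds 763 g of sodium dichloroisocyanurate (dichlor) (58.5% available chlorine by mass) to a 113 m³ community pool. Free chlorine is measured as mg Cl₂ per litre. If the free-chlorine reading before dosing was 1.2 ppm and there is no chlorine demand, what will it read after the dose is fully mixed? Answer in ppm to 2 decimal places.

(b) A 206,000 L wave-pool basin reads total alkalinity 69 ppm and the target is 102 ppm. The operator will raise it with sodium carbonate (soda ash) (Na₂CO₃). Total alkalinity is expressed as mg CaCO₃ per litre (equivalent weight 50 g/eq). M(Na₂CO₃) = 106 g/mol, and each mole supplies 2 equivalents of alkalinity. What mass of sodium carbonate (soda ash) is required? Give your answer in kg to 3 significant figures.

(a) 5.15 ppm; (b) 7.21 kg

(a) Volume: 113 m³ = 113,000 L.
(a) Available chlorine delivered: 763 g × 0.585 = 446.4 g as Cl₂.
(a) Concentration rise: 446.4 g / 113,000 L = 3.95 mg/L = 3.95 ppm.
(a) Final FC: 1.2 + 3.95 = 5.15 ppm.

(b) Alkalinity to add: (102 − 69) = 33 mg/L as CaCO₃ × 206,000 L = 6798 g as CaCO₃.
(b) Equivalents: 6798 g ÷ 50 g/eq = 136 eq.
(b) Each mole of Na₂CO₃ supplies 2 eq, so 136 / 2 = 67.98 mol.
(b) Mass: 67.98 mol × 106 g/mol = 7206 g.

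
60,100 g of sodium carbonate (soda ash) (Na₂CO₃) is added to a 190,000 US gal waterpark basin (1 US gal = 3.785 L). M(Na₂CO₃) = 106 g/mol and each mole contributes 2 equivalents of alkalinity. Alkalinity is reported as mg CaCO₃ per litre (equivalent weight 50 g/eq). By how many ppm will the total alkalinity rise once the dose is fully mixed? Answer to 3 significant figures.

Volume: 190,000 US gal × 3.785 L/gal = 719,150 L.
Moles of Na₂CO₃: 60,100 g ÷ 106 g/mol = 567 mol → 1134 eq of alkalinity.
As CaCO₃: 1134 eq × 50 g/eq = 56,700 g.
Rise: 56,700 g / 719,150 L × 1000 = 78.84 mg/L.

78.8 ppm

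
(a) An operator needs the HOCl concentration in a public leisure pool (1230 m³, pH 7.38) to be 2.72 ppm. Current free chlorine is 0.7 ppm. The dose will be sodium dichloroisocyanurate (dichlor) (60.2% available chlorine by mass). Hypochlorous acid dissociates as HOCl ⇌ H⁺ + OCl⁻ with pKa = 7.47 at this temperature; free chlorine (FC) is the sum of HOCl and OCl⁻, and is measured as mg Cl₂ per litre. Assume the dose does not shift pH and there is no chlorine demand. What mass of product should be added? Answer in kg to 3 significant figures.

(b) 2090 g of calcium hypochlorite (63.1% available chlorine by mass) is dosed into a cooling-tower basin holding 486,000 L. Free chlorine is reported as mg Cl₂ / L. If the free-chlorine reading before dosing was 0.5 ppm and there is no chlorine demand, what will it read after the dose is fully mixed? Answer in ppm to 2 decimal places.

(a) Volume: 1230 m³ = 1,230,000 L.
(a) [OCl⁻]/[HOCl] = 10^(pH − pKa) = 10^(7.38 − 7.47) = 0.8128; fraction as HOCl = 1/(1 + 0.8128) = 0.5516.
(a) Free chlorine required for 2.72 ppm HOCl: 2.72 / 0.5516 = 4.931 ppm.
(a) FC to add: 4.931 − 0.7 = 4.231 mg/L as Cl₂.
(a) Cl₂ equivalent: 4.231 mg/L × 1,230,000 L = 5204 g.
(a) Product at 60.2% available Cl: 5204 / 0.602 = 8645 g.

(b) Available chlorine delivered: 2090 g × 0.631 = 1319 g as Cl₂.
(b) Concentration rise: 1319 g / 486,000 L = 2.714 mg/L = 2.71 ppm.
(b) Final FC: 0.5 + 2.71 = 3.21 ppm.

(a) 8.64 kg; (b) 3.21 ppm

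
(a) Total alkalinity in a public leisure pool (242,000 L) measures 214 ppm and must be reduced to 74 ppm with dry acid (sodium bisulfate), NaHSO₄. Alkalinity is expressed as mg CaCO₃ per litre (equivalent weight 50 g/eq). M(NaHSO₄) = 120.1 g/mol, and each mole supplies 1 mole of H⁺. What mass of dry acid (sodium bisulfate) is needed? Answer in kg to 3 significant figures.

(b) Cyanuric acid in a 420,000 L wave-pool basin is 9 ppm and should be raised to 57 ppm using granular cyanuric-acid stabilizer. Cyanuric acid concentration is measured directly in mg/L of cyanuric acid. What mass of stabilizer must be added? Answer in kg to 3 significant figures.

(a) Alkalinity to neutralize: (214 − 74) = 140 mg/L as CaCO₃ × 242,000 L = 33,880 g as CaCO₃.
(a) Equivalents of H⁺ required: 33,880 ÷ 50 g/eq = 677.6 eq = 677.6 mol NaHSO₄.
(a) Mass of NaHSO₄: 677.6 × 120.1 = 81,380 g.

(b) CYA to add: (57 − 9) = 48 mg/L × 420,000 L = 20,160 g cyanuric acid.

(a) 81.4 kg; (b) 20.2 kg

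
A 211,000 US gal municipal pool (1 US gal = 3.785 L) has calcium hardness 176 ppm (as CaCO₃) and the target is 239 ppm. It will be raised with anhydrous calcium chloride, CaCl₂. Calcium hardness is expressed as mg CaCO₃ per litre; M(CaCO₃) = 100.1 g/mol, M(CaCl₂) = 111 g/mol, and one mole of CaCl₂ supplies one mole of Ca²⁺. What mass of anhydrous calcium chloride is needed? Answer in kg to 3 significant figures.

Volume: 211,000 US gal × 3.785 L/gal = 798,635 L.
Hardness to add: (239 − 176) = 63 mg/L as CaCO₃ × 798,635 L = 50,310 g as CaCO₃.
Moles of Ca²⁺ (1 mol Ca²⁺ ≡ 1 mol CaCO₃): 50,310 / 100.1 g/mol = 502.6 mol.
Mass of CaCl₂: 502.6 × 111 = 55,790 g.

55.8 kg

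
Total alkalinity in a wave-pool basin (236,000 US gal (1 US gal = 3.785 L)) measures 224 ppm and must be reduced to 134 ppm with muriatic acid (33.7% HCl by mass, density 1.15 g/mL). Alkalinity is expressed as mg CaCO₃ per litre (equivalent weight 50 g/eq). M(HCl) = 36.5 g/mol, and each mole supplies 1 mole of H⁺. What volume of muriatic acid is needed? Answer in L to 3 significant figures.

Volume: 236,000 US gal × 3.785 L/gal = 893,260 L.
Alkalinity to neutralize: (224 − 134) = 90 mg/L as CaCO₃ × 893,260 L = 80,390 g as CaCO₃.
Equivalents of H⁺ required: 80,390 ÷ 50 g/eq = 1608 eq = 1608 mol HCl.
Mass of HCl: 1608 × 36.5 = 58,690 g.
Mass of 33.7% solution: 58,690 / 0.337 = 174,100 g.
Volume: 174,100 g ÷ 1.15 g/mL = 151,400 mL.

151 L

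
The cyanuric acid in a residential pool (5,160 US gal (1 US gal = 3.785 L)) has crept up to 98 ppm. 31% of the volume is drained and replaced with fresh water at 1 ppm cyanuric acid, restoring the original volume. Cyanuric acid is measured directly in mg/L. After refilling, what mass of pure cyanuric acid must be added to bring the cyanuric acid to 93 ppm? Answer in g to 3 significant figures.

490 g

Volume: 5,160 US gal × 3.785 L/gal = 19,531 L.
After draining 31% and refilling: 98 × 0.69 + 1 × 0.31 = 67.93 ppm.
Deficit to target: 93 − 67.93 = 25.07 mg/L.
Mass: 25.07 mg/L × 19,531 L = 489.6 g cyanuric acid.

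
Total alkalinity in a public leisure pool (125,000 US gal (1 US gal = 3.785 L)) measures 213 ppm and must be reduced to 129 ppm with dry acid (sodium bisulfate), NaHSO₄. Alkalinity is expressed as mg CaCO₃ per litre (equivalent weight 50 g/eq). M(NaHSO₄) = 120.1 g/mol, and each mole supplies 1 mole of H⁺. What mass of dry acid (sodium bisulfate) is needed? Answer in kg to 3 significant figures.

95.5 kg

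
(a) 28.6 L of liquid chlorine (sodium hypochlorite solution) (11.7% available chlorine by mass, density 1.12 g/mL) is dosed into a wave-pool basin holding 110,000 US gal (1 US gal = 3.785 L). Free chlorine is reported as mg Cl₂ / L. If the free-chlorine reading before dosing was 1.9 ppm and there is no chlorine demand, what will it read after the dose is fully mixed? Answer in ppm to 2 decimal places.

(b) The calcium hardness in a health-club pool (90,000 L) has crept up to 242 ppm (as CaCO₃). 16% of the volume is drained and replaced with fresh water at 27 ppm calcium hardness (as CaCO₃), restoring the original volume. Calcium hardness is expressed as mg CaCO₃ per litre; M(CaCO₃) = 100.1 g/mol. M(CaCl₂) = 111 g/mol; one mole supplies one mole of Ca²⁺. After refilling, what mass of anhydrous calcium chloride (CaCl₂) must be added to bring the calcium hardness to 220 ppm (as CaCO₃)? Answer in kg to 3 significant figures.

(a) Volume: 110,000 US gal × 3.785 L/gal = 416,350 L.
(a) Mass of solution: 28.6 L × 1000 mL/L × 1.12 g/mL = 32,030 g.
(a) Available chlorine delivered: 32,030 g × 0.117 = 3748 g as Cl₂.
(a) Concentration rise: 3748 g / 416,350 L = 9.001 mg/L = 9.00 ppm.
(a) Final FC: 1.9 + 9.00 = 10.90 ppm.

(b) After draining 16% and refilling: 242 × 0.84 + 27 × 0.16 = 207.6 ppm.
(b) Deficit to target: 220 − 207.6 = 12.4 mg/L.
(b) As CaCO₃: 12.4 mg/L × 90,000 L = 1116 g; ÷ 100.1 = 11.15 mol Ca²⁺.
(b) Mass: 11.15 × 111 = 1238 g.

(a) 10.90 ppm; (b) 1.24 kg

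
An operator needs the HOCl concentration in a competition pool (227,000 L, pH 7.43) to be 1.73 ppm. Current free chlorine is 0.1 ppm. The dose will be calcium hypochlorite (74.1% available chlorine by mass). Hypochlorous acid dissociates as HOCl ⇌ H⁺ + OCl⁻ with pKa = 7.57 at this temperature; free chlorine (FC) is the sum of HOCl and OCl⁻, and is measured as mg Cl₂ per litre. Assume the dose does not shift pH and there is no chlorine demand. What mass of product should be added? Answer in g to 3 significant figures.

[OCl⁻]/[HOCl] = 10^(pH − pKa) = 10^(7.43 − 7.57) = 0.7244; fraction as HOCl = 1/(1 + 0.7244) = 0.5799.
Free chlorine required for 1.73 ppm HOCl: 1.73 / 0.5799 = 2.983 ppm.
FC to add: 2.983 − 0.1 = 2.883 mg/L as Cl₂.
Cl₂ equivalent: 2.883 mg/L × 227,000 L = 654.5 g.
Product at 74.1% available Cl: 654.5 / 0.741 = 883.3 g.

883 g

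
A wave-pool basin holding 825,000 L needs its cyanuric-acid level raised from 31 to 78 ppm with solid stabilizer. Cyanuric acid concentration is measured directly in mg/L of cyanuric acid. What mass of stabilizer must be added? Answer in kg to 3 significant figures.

38.8 kg

CYA to add: (78 − 31) = 47 mg/L × 825,000 L = 38,780 g cyanuric acid.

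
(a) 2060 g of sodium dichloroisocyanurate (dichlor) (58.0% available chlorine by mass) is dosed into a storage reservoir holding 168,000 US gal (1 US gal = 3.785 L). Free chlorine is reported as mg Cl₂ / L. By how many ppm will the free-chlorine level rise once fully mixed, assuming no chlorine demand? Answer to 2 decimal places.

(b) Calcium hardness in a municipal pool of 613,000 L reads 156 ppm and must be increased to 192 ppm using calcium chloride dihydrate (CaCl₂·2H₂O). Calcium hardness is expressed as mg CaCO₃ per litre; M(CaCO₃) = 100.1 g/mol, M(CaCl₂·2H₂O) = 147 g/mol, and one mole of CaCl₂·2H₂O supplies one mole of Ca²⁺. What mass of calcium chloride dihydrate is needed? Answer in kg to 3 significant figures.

(a) 1.88 ppm; (b) 32.4 kg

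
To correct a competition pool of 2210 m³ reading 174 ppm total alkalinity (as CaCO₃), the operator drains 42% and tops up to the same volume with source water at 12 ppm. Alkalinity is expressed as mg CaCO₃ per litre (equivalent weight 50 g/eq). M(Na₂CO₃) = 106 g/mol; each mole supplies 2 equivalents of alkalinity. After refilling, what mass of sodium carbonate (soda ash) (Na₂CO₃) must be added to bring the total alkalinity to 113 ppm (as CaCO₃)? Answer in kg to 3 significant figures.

Volume: 2210 m³ = 2,210,000 L.
After draining 42% and refilling: 174 × 0.58 + 12 × 0.42 = 105.96 ppm.
Deficit to target: 113 − 105.96 = 7.04 mg/L.
As CaCO₃: 7.04 mg/L × 2,210,000 L = 15,560 g; ÷ 50 g/eq ÷ 2 = 155.6 mol Na₂CO₃.
Mass: 155.6 × 106 = 16,490 g.

16.5 kg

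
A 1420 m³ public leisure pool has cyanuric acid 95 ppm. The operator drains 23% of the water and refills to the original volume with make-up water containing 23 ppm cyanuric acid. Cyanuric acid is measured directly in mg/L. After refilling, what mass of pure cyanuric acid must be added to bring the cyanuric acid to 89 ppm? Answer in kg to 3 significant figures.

15.0 kg

Volume: 1420 m³ = 1,420,000 L.
After draining 23% and refilling: 95 × 0.77 + 23 × 0.23 = 78.44 ppm.
Deficit to target: 89 − 78.44 = 10.56 mg/L.
Mass: 10.56 mg/L × 1,420,000 L = 15,000 g cyanuric acid.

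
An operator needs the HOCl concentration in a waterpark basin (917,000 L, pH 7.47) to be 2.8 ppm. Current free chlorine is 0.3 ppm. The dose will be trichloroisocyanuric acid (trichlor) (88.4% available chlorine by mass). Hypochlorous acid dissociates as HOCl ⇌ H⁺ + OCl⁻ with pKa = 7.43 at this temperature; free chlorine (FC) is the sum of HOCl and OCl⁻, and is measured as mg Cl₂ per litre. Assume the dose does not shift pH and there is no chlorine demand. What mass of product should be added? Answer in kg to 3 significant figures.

[OCl⁻]/[HOCl] = 10^(pH − pKa) = 10^(7.47 − 7.43) = 1.096; fraction as HOCl = 1/(1 + 1.096) = 0.477.
Free chlorine required for 2.8 ppm HOCl: 2.8 / 0.477 = 5.87 ppm.
FC to add: 5.87 − 0.3 = 5.57 mg/L as Cl₂.
Cl₂ equivalent: 5.57 mg/L × 917,000 L = 5108 g.
Product at 88.4% available Cl: 5108 / 0.884 = 5778 g.

5.78 kg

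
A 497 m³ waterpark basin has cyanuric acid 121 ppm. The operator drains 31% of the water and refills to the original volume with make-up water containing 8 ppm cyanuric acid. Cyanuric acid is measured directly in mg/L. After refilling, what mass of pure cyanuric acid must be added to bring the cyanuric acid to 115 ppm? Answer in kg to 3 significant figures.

Volume: 497 m³ = 497,000 L.
After draining 31% and refilling: 121 × 0.69 + 8 × 0.31 = 85.97 ppm.
Deficit to target: 115 − 85.97 = 29.03 mg/L.
Mass: 29.03 mg/L × 497,000 L = 14,430 g cyanuric acid.

14.4 kg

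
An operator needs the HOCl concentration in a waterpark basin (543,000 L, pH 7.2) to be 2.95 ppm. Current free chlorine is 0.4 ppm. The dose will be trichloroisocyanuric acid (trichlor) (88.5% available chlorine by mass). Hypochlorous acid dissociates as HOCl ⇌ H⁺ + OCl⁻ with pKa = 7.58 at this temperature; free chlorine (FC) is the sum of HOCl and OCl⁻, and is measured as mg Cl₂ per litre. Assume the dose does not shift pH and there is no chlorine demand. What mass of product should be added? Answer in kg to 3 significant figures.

2.32 kg

[OCl⁻]/[HOCl] = 10^(pH − pKa) = 10^(7.2 − 7.58) = 0.4169; fraction as HOCl = 1/(1 + 0.4169) = 0.7058.
Free chlorine required for 2.95 ppm HOCl: 2.95 / 0.7058 = 4.18 ppm.
FC to add: 4.18 − 0.4 = 3.78 mg/L as Cl₂.
Cl₂ equivalent: 3.78 mg/L × 543,000 L = 2052 g.
Product at 88.5% available Cl: 2052 / 0.885 = 2319 g.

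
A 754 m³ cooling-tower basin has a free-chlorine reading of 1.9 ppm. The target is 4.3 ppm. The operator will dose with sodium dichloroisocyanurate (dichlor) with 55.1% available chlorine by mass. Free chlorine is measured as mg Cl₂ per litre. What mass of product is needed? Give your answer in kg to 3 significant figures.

3.28 kg

Volume: 754 m³ = 754,000 L.
Chlorine deficit: 4.3 − 1.9 = 2.4 ppm = 2.4 mg/L as Cl₂.
Cl₂ equivalent needed: 2.4 mg/L × 754,000 L = 1,810,000 mg = 1810 g.
Product at 55.1% available chlorine: 1810 / 0.551 = 3284 g.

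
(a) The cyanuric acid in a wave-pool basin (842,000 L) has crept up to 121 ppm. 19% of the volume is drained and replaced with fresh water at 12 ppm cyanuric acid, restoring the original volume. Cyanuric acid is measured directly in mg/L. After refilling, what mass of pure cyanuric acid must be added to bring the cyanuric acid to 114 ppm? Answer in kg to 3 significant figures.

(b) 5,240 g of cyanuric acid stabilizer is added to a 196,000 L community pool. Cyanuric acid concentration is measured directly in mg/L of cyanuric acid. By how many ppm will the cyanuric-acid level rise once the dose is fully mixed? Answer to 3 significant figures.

(a) After draining 19% and refilling: 121 × 0.81 + 12 × 0.19 = 100.29 ppm.
(a) Deficit to target: 114 − 100.29 = 13.71 mg/L.
(a) Mass: 13.71 mg/L × 842,000 L = 11,540 g cyanuric acid.

(b) Rise: 5,240 g / 196,000 L × 1000 = 26.73 mg/L.

(a) 11.5 kg; (b) 26.7 ppm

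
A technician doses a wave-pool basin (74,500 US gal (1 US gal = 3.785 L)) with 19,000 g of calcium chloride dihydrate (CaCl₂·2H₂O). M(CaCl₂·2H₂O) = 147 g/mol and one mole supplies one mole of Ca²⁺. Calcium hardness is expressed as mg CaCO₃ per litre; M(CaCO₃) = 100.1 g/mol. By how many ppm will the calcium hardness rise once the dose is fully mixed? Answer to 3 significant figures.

Volume: 74,500 US gal × 3.785 L/gal = 281,982 L.
Moles of Ca²⁺: 19,000 g ÷ 147 g/mol = 129.3 mol.
As CaCO₃: 129.3 mol × 100.1 g/mol = 12,940 g.
Rise: 12,940 g / 281,982 L × 1000 = 45.88 mg/L.

45.9 ppm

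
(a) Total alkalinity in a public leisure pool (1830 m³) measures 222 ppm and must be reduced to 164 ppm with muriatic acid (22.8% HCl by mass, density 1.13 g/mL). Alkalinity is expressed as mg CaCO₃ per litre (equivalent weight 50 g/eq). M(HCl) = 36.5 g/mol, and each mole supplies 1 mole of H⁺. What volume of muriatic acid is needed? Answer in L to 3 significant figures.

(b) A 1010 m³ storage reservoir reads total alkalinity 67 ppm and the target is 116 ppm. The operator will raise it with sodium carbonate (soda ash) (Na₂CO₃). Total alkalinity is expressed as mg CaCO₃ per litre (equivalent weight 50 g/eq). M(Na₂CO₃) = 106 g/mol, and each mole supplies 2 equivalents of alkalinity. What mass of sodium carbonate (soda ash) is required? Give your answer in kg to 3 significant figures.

(a) Volume: 1830 m³ = 1,830,000 L.
(a) Alkalinity to neutralize: (222 − 164) = 58 mg/L as CaCO₃ × 1,830,000 L = 106,100 g as CaCO₃.
(a) Equivalents of H⁺ required: 106,100 ÷ 50 g/eq = 2123 eq = 2123 mol HCl.
(a) Mass of HCl: 2123 × 36.5 = 77,480 g.
(a) Mass of 22.8% solution: 77,480 / 0.228 = 339,800 g.
(a) Volume: 339,800 g ÷ 1.13 g/mL = 300,700 mL.

(b) Volume: 1010 m³ = 1,010,000 L.
(b) Alkalinity to add: (116 − 67) = 49 mg/L as CaCO₃ × 1,010,000 L = 49,490 g as CaCO₃.
(b) Equivalents: 49,490 g ÷ 50 g/eq = 989.8 eq.
(b) Each mole of Na₂CO₃ supplies 2 eq, so 989.8 / 2 = 494.9 mol.
(b) Mass: 494.9 mol × 106 g/mol = 52,460 g.

(a) 301 L; (b) 52.5 kg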